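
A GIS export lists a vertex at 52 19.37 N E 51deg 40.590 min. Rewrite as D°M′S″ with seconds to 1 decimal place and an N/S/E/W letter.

Latitude: fractional minutes 0.37000 × 60 = 22.200″
Lon: fractional minutes 0.59000 × 60 = 35.400″

52°19′22.2″ N, 51°40′35.4″ E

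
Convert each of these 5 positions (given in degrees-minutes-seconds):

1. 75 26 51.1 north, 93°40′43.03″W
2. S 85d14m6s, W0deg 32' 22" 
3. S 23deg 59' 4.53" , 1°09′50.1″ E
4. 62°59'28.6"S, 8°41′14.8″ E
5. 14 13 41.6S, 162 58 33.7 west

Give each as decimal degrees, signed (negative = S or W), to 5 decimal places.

Point 1:
  φ: 75 + 26/60 + 51.1/3600 = 75.447528
  N ⇒ keep positive
  Longitude: 40′ + 43.03″ = 40.71717′; 93 + 40.71717/60 = 93.678619
  hemisphere W, so the sign is −
Point 2:
  Lat: 14′ + 6″ = 14.10000′; 85 + 14.10000/60 = 85.235000
  hemisphere S, so the sign is −
  Lon: 0 + 32/60 + 22/3600 = 0.539444
  W ⇒ negate
Point 3:
  Latitude: 23 + 59/60 + 4.53/3600 = 23.984592
  S → negative
  Longitude: 9′ + 50.1″ = 9.83500′; 1 + 9.83500/60 = 1.163917
  E ⇒ keep positive
Point 4:
  φ: 62 + 59/60 + 28.6/3600 = 62.991278
  S ⇒ negate
  Longitude: 8 + 41/60 + 14.8/3600 = 8.687444
  E → positive
Point 5:
  Latitude: 14° + 13/60 + 41.6/3600 = 14 + 0.216667 + 0.011556 = 14.228222
  S ⇒ negate
  Lon: 162 + 58/60 + 33.7/3600 = 162.976028
  W ⇒ negate

1. 75.44753, -93.67862
2. -85.23500, -0.53944
3. -23.98459, 1.16392
4. -62.99128, 8.68744
5. -14.22822, -162.97603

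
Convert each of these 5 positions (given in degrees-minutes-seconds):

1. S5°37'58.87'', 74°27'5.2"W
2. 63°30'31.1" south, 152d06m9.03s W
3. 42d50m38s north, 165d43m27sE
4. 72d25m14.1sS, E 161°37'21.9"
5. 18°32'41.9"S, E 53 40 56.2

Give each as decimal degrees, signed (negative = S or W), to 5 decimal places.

Point 1:
  φ: 5 + 37/60 + 58.87/3600 = 5.633019
  S ⇒ negate
  λ: 27′ + 5.2″ = 27.08667′; 74 + 27.08667/60 = 74.451444
  W ⇒ negate
Point 2:
  Latitude: 30′ + 31.1″ = 30.51833′; 63 + 30.51833/60 = 63.508639
  S ⇒ negate
  Lon: 6′ + 9.03″ = 6.15050′; 152 + 6.15050/60 = 152.102508
  W ⇒ negate
Point 3:
  φ: 42 + 50/60 + 38/3600 = 42.843889
  N ⇒ keep positive
  λ: 43′ + 27″ = 43.45000′; 165 + 43.45000/60 = 165.724167
  E ⇒ keep positive
Point 4:
  φ: 72 + 25/60 + 14.1/3600 = 72.420583
  hemisphere S, so the sign is −
  λ: 161 + 37/60 + 21.9/3600 = 161.622750
  E ⇒ keep positive
Point 5:
  φ: 18 + 32/60 + 41.9/3600 = 18.544972
  S → negative
  Longitude: 53° + 40/60 + 56.2/3600 = 53 + 0.666667 + 0.015611 = 53.682278
  E ⇒ keep positive

1. -5.63302, -74.45144
2. -63.50864, -152.10251
3. 42.84389, 165.72417
4. -72.42058, 161.62275
5. -18.54497, 53.68228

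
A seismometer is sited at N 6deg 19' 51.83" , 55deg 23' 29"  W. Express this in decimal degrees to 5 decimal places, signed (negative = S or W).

6.33106, -55.39139

Lat: 6 + 19/60 + 51.83/3600 = 6.331064
N ⇒ keep positive
λ: 23′ + 29″ = 23.48333′; 55 + 23.48333/60 = 55.391389
W → negative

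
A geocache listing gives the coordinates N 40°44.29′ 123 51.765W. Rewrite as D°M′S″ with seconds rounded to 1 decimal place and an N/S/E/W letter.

Latitude: fractional minutes 0.29000 × 60 = 17.400″
Lon: fractional minutes 0.76500 × 60 = 45.900″

40°44′17.4″ N, 123°51′45.9″ W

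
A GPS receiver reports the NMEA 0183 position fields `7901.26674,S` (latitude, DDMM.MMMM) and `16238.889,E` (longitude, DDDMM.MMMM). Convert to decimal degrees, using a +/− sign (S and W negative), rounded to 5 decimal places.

φ: degrees = first 2 digits = 79, minutes = 1.26674; 79 + 1.26674/60 = 79.021112
S ⇒ negate
Lon: degrees = first 3 digits = 162, minutes = 38.889; 162 + 38.889/60 = 162.648150
E → positive

-79.02111, 162.64815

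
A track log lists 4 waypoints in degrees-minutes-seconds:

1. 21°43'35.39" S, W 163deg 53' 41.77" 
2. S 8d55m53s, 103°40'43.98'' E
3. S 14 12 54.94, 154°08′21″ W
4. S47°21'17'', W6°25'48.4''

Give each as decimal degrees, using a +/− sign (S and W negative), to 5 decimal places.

Point 1:
  Lat: 21° + 43/60 + 35.39/3600 = 21 + 0.716667 + 0.009831 = 21.726497
  S ⇒ negate
  Lon: 163° + 53/60 + 41.77/3600 = 163 + 0.883333 + 0.011603 = 163.894936
  hemisphere W, so the sign is −
Point 2:
  φ: 8° + 55/60 + 53/3600 = 8 + 0.916667 + 0.014722 = 8.931389
  S ⇒ negate
  Lon: 103 + 40/60 + 43.98/3600 = 103.678883
  E → positive
Point 3:
  Lat: 14 + 12/60 + 54.94/3600 = 14.215261
  S → negative
  Longitude: 154° + 8/60 + 21/3600 = 154 + 0.133333 + 0.005833 = 154.139167
  W → negative
Point 4:
  Latitude: 21′ + 17″ = 21.28333′; 47 + 21.28333/60 = 47.354722
  S ⇒ negate
  Lon: 6 + 25/60 + 48.4/3600 = 6.430111
  W ⇒ negate

1. -21.72650, -163.89494
2. -8.93139, 103.67888
3. -14.21526, -154.13917
4. -47.35472, -6.43011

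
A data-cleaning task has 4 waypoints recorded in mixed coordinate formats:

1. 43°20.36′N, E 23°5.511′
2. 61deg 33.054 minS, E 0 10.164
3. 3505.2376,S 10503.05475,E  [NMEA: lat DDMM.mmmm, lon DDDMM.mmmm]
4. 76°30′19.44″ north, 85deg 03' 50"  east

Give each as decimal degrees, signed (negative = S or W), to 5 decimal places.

Point 1:
  Latitude: 20.36′ = 0.339333°; total 43.339333
  N ⇒ keep positive
  λ: 23 + 5.511/60 = 23.091850
  E → positive
Point 2:
  φ: 33.054′ = 0.550900°; total 61.550900
  S ⇒ negate
  Longitude: 0 + 10.164/60 = 0.169400
  E ⇒ keep positive
Point 3:
  φ: degrees = first 2 digits = 35, minutes = 5.2376; 35 + 5.2376/60 = 35.087293
  hemisphere S, so the sign is −
  Longitude: degrees = first 3 digits = 105, minutes = 3.05475; 105 + 3.05475/60 = 105.050913
  E → positive
Point 4:
  Lat: 76° + 30/60 + 19.44/3600 = 76 + 0.500000 + 0.005400 = 76.505400
  N ⇒ keep positive
  Lon: 85 + 3/60 + 50/3600 = 85.063889
  E → positive

1. 43.33933, 23.09185
2. -61.55090, 0.16940
3. -35.08729, 105.05091
4. 76.50540, 85.06389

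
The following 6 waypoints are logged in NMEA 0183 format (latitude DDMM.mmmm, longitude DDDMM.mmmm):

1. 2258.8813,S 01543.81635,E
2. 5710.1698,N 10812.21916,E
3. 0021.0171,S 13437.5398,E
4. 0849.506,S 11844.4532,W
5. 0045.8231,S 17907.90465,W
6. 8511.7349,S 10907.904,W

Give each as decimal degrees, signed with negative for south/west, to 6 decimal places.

1. -22.981355, 15.730273
2. 57.169497, 108.203653
3. -0.350285, 134.625663
4. -8.825100, -118.740887
5. -0.763718, -179.131744
6. -85.195582, -109.131733

Point 1:
  Latitude: split at 2 digits → 22° and 58.8813′; 22 + 58.8813/60 = 22.9813550
  hemisphere S, so the sign is −
  Longitude: degrees = first 3 digits = 15, minutes = 43.81635; 15 + 43.81635/60 = 15.7302725
  E → positive
Point 2:
  Lat: split at 2 digits → 57° and 10.1698′; 57 + 10.1698/60 = 57.1694967
  N → positive
  Lon: degrees = first 3 digits = 108, minutes = 12.21916; 108 + 12.21916/60 = 108.2036527
  E ⇒ keep positive
Point 3:
  Latitude: split at 2 digits → 00° and 21.0171′; 0 + 21.0171/60 = 0.3502850
  S ⇒ negate
  Lon: split at 3 digits → 134° and 37.5398′; 134 + 37.5398/60 = 134.6256633
  E → positive
Point 4:
  Latitude: degrees = first 2 digits = 8, minutes = 49.506; 8 + 49.506/60 = 8.8251000
  S → negative
  λ: split at 3 digits → 118° and 44.4532′; 118 + 44.4532/60 = 118.7408867
  W ⇒ negate
Point 5:
  Lat: degrees = first 2 digits = 0, minutes = 45.8231; 0 + 45.8231/60 = 0.7637183
  hemisphere S, so the sign is −
  Lon: degrees = first 3 digits = 179, minutes = 7.90465; 179 + 7.90465/60 = 179.1317442
  hemisphere W, so the sign is −
Point 6:
  Lat: degrees = first 2 digits = 85, minutes = 11.7349; 85 + 11.7349/60 = 85.1955817
  S → negative
  Lon: degrees = first 3 digits = 109, minutes = 7.904; 109 + 7.904/60 = 109.1317333
  hemisphere W, so the sign is −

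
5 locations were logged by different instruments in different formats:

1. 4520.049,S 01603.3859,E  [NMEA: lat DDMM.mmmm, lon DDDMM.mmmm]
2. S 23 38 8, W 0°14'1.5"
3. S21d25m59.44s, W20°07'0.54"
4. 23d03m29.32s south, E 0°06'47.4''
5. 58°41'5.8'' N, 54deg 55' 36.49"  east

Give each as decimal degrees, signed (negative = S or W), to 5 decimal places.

1. -45.33415, 16.05643
2. -23.63556, -0.23375
3. -21.43318, -20.11682
4. -23.05814, 0.11317
5. 58.68494, 54.92680

Point 1:
  φ: degrees = first 2 digits = 45, minutes = 20.049; 45 + 20.049/60 = 45.334150
  S → negative
  Lon: split at 3 digits → 016° and 3.3859′; 16 + 3.3859/60 = 16.056432
  E → positive
Point 2:
  Lat: 38′ + 8″ = 38.13333′; 23 + 38.13333/60 = 23.635556
  S → negative
  Lon: 0 + 14/60 + 1.5/3600 = 0.233750
  W ⇒ negate
Point 3:
  Latitude: 21° + 25/60 + 59.44/3600 = 21 + 0.416667 + 0.016511 = 21.433178
  S → negative
  Lon: 20° + 7/60 + 0.54/3600 = 20 + 0.116667 + 0.000150 = 20.116817
  W ⇒ negate
Point 4:
  φ: 23 + 3/60 + 29.32/3600 = 23.058144
  S → negative
  λ: 0 + 6/60 + 47.4/3600 = 0.113167
  E ⇒ keep positive
Point 5:
  φ: 58 + 41/60 + 5.8/3600 = 58.684944
  N ⇒ keep positive
  Lon: 54 + 55/60 + 36.49/3600 = 54.926803
  E ⇒ keep positive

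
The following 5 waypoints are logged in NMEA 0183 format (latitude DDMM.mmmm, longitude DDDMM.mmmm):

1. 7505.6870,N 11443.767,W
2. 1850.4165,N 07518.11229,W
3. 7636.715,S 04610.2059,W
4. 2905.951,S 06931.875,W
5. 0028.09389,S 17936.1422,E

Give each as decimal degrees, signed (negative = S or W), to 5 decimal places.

1. 75.09478, -114.72945
2. 18.84028, -75.30187
3. -76.61192, -46.17010
4. -29.09918, -69.53125
5. -0.46823, 179.60237

Point 1:
  Lat: degrees = first 2 digits = 75, minutes = 5.687; 75 + 5.687/60 = 75.094783
  N ⇒ keep positive
  Lon: degrees = first 3 digits = 114, minutes = 43.767; 114 + 43.767/60 = 114.729450
  W → negative
Point 2:
  φ: split at 2 digits → 18° and 50.4165′; 18 + 50.4165/60 = 18.840275
  N → positive
  Lon: split at 3 digits → 075° and 18.11229′; 75 + 18.11229/60 = 75.301872
  hemisphere W, so the sign is −
Point 3:
  Latitude: split at 2 digits → 76° and 36.715′; 76 + 36.715/60 = 76.611917
  S ⇒ negate
  Lon: split at 3 digits → 046° and 10.2059′; 46 + 10.2059/60 = 46.170098
  hemisphere W, so the sign is −
Point 4:
  Latitude: degrees = first 2 digits = 29, minutes = 5.951; 29 + 5.951/60 = 29.099183
  hemisphere S, so the sign is −
  Lon: split at 3 digits → 069° and 31.875′; 69 + 31.875/60 = 69.531250
  hemisphere W, so the sign is −
Point 5:
  Lat: degrees = first 2 digits = 0, minutes = 28.09389; 0 + 28.09389/60 = 0.468232
  S → negative
  Longitude: degrees = first 3 digits = 179, minutes = 36.1422; 179 + 36.1422/60 = 179.602370
  E ⇒ keep positive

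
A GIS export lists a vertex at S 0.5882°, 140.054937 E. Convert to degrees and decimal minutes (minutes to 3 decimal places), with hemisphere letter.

0° 35.292′ S, 140° 3.296′ E

Latitude: minutes = (0.588200 − 0) × 60 = 35.29200
Longitude: minutes = (140.054937 − 140) × 60 = 3.29622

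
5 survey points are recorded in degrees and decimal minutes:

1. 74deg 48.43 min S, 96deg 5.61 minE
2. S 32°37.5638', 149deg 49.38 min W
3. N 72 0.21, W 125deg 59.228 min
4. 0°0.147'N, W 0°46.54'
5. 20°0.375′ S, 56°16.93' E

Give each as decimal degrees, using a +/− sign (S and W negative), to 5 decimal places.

1. -74.80717, 96.09350
2. -32.62606, -149.82300
3. 72.00350, -125.98713
4. 0.00245, -0.77567
5. -20.00625, 56.28217

Point 1:
  Latitude: 74 + 48.43/60 = 74.807167
  hemisphere S, so the sign is −
  Longitude: 5.61′ = 0.093500°; total 96.093500
  E → positive
Point 2:
  Latitude: 37.5638′ = 0.626063°; total 32.626063
  hemisphere S, so the sign is −
  Longitude: 149 + 49.38/60 = 149.823000
  W ⇒ negate
Point 3:
  Latitude: 72 + 0.21/60 = 72.003500
  N → positive
  Lon: 59.228′ = 0.987133°; total 125.987133
  hemisphere W, so the sign is −
Point 4:
  φ: 0 + 0.147/60 = 0.002450
  N ⇒ keep positive
  Lon: 0 + 46.54/60 = 0.775667
  W ⇒ negate
Point 5:
  φ: 0.375′ = 0.006250°; total 20.006250
  hemisphere S, so the sign is −
  Longitude: 56 + 16.93/60 = 56.282167
  E → positive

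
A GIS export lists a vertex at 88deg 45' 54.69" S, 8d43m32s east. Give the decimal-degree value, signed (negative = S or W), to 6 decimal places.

Latitude: 45′ + 54.69″ = 45.91150′; 88 + 45.91150/60 = 88.7651917
hemisphere S, so the sign is −
Lon: 8 + 43/60 + 32/3600 = 8.7255556
E ⇒ keep positive

-88.765192, 8.725556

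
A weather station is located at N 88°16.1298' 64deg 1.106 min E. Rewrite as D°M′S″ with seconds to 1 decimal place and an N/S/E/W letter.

Latitude: fractional minutes 0.12980 × 60 = 7.788″
Lon: 1.10600′ → 1′ and 0.10600 × 60 = 6.360″

88°16′7.8″ N, 64°01′6.4″ E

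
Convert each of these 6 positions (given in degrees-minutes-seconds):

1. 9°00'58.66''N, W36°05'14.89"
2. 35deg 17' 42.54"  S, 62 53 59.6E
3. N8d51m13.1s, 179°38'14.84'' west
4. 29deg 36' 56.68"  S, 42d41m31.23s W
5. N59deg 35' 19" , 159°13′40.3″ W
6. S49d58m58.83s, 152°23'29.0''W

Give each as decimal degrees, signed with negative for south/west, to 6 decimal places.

1. 9.016294, -36.087469
2. -35.295150, 62.899889
3. 8.853639, -179.637456
4. -29.615744, -42.692008
5. 59.588611, -159.227861
6. -49.983008, -152.391389

Point 1:
  Lat: 9° + 0/60 + 58.66/3600 = 9 + 0.000000 + 0.016294 = 9.0162944
  N ⇒ keep positive
  λ: 36 + 5/60 + 14.89/3600 = 36.0874694
  hemisphere W, so the sign is −
Point 2:
  Lat: 35 + 17/60 + 42.54/3600 = 35.2951500
  S → negative
  Lon: 62° + 53/60 + 59.6/3600 = 62 + 0.883333 + 0.016556 = 62.8998889
  E ⇒ keep positive
Point 3:
  φ: 8° + 51/60 + 13.1/3600 = 8 + 0.850000 + 0.003639 = 8.8536389
  N ⇒ keep positive
  λ: 38′ + 14.84″ = 38.24733′; 179 + 38.24733/60 = 179.6374556
  W ⇒ negate
Point 4:
  Latitude: 29° + 36/60 + 56.68/3600 = 29 + 0.600000 + 0.015744 = 29.6157444
  S → negative
  Longitude: 41′ + 31.23″ = 41.52050′; 42 + 41.52050/60 = 42.6920083
  W ⇒ negate
Point 5:
  Latitude: 59° + 35/60 + 19/3600 = 59 + 0.583333 + 0.005278 = 59.5886111
  N → positive
  λ: 13′ + 40.3″ = 13.67167′; 159 + 13.67167/60 = 159.2278611
  W ⇒ negate
Point 6:
  Lat: 58′ + 58.83″ = 58.98050′; 49 + 58.98050/60 = 49.9830083
  S → negative
  λ: 23′ + 29″ = 23.48333′; 152 + 23.48333/60 = 152.3913889
  W ⇒ negate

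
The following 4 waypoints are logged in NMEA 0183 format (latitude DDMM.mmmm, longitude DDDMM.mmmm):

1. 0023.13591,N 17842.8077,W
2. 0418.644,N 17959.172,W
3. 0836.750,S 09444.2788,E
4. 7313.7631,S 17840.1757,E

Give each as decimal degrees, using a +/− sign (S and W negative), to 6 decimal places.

Point 1:
  Latitude: split at 2 digits → 00° and 23.13591′; 0 + 23.13591/60 = 0.3855985
  N ⇒ keep positive
  λ: split at 3 digits → 178° and 42.8077′; 178 + 42.8077/60 = 178.7134617
  W ⇒ negate
Point 2:
  Lat: degrees = first 2 digits = 4, minutes = 18.644; 4 + 18.644/60 = 4.3107333
  N → positive
  λ: degrees = first 3 digits = 179, minutes = 59.172; 179 + 59.172/60 = 179.9862000
  hemisphere W, so the sign is −
Point 3:
  Latitude: degrees = first 2 digits = 8, minutes = 36.75; 8 + 36.75/60 = 8.6125000
  S → negative
  Longitude: split at 3 digits → 094° and 44.2788′; 94 + 44.2788/60 = 94.7379800
  E → positive
Point 4:
  Lat: split at 2 digits → 73° and 13.7631′; 73 + 13.7631/60 = 73.2293850
  S ⇒ negate
  Longitude: degrees = first 3 digits = 178, minutes = 40.1757; 178 + 40.1757/60 = 178.6695950
  E → positive

1. 0.385599, -178.713462
2. 4.310733, -179.986200
3. -8.612500, 94.737980
4. -73.229385, 178.669595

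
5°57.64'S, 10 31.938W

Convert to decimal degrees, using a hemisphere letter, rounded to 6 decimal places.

Lat: 57.64′ = 0.960667°; total 5.9606667
Longitude: 10 + 31.938/60 = 10.5323000

5.960667° S, 10.532300° W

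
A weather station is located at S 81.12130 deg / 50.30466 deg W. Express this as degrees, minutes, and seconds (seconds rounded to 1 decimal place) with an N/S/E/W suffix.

81°07′16.7″ S, 50°18′16.8″ W

Latitude: whole degrees 81; 7.27800′ → 7′ and 16.680″
Longitude: 0.304660° → 18.27960′; 0.27960 × 60 = 16.776″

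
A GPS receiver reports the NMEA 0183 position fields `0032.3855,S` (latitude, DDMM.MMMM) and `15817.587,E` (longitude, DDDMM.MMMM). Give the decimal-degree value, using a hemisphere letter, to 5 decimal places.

0.53976° S, 158.29312° E

φ: split at 2 digits → 00° and 32.3855′; 0 + 32.3855/60 = 0.539758
λ: degrees = first 3 digits = 158, minutes = 17.587; 158 + 17.587/60 = 158.293117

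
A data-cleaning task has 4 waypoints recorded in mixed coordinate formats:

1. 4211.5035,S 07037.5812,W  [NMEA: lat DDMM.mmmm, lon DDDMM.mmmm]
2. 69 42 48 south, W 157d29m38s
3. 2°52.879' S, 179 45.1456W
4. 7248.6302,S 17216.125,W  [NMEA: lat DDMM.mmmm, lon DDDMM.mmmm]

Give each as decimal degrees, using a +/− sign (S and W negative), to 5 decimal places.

1. -42.19173, -70.62635
2. -69.71333, -157.49389
3. -2.88132, -179.75243
4. -72.81050, -172.26875

Point 1:
  Lat: degrees = first 2 digits = 42, minutes = 11.5035; 42 + 11.5035/60 = 42.191725
  hemisphere S, so the sign is −
  Longitude: split at 3 digits → 070° and 37.5812′; 70 + 37.5812/60 = 70.626353
  W → negative
Point 2:
  φ: 42′ + 48″ = 42.80000′; 69 + 42.80000/60 = 69.713333
  S → negative
  Lon: 29′ + 38″ = 29.63333′; 157 + 29.63333/60 = 157.493889
  W ⇒ negate
Point 3:
  φ: 2 + 52.879/60 = 2.881317
  S → negative
  λ: 45.1456′ = 0.752427°; total 179.752427
  W → negative
Point 4:
  Lat: degrees = first 2 digits = 72, minutes = 48.6302; 72 + 48.6302/60 = 72.810503
  S ⇒ negate
  Lon: split at 3 digits → 172° and 16.125′; 172 + 16.125/60 = 172.268750
  W → negative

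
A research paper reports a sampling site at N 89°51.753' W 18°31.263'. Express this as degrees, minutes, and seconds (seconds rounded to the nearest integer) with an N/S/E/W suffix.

89°51′45″ N, 18°31′16″ W

Lat: fractional minutes 0.75300 × 60 = 45.18″
Lon: 31.26300′ → 31′ and 0.26300 × 60 = 15.78″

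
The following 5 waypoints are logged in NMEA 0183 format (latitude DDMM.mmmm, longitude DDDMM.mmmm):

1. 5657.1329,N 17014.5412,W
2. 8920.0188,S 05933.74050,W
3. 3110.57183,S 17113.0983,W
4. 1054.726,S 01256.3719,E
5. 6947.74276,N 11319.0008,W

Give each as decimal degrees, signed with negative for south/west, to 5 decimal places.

Point 1:
  Lat: split at 2 digits → 56° and 57.1329′; 56 + 57.1329/60 = 56.952215
  N ⇒ keep positive
  Longitude: degrees = first 3 digits = 170, minutes = 14.5412; 170 + 14.5412/60 = 170.242353
  W → negative
Point 2:
  Latitude: degrees = first 2 digits = 89, minutes = 20.0188; 89 + 20.0188/60 = 89.333647
  S ⇒ negate
  λ: degrees = first 3 digits = 59, minutes = 33.7405; 59 + 33.7405/60 = 59.562342
  W → negative
Point 3:
  Latitude: degrees = first 2 digits = 31, minutes = 10.57183; 31 + 10.57183/60 = 31.176197
  S ⇒ negate
  λ: split at 3 digits → 171° and 13.0983′; 171 + 13.0983/60 = 171.218305
  hemisphere W, so the sign is −
Point 4:
  Latitude: split at 2 digits → 10° and 54.726′; 10 + 54.726/60 = 10.912100
  S ⇒ negate
  Longitude: split at 3 digits → 012° and 56.3719′; 12 + 56.3719/60 = 12.939532
  E ⇒ keep positive
Point 5:
  Latitude: split at 2 digits → 69° and 47.74276′; 69 + 47.74276/60 = 69.795713
  N → positive
  λ: degrees = first 3 digits = 113, minutes = 19.0008; 113 + 19.0008/60 = 113.316680
  W → negative

1. 56.95222, -170.24235
2. -89.33365, -59.56234
3. -31.17620, -171.21831
4. -10.91210, 12.93953
5. 69.79571, -113.31668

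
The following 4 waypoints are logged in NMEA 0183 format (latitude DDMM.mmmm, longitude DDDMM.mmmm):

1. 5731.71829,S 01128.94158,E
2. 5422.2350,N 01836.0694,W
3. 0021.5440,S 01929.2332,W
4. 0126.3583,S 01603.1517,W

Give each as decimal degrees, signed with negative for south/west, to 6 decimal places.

Point 1:
  Lat: degrees = first 2 digits = 57, minutes = 31.71829; 57 + 31.71829/60 = 57.5286382
  S → negative
  Lon: split at 3 digits → 011° and 28.94158′; 11 + 28.94158/60 = 11.4823597
  E → positive
Point 2:
  Latitude: degrees = first 2 digits = 54, minutes = 22.235; 54 + 22.235/60 = 54.3705833
  N → positive
  Longitude: split at 3 digits → 018° and 36.0694′; 18 + 36.0694/60 = 18.6011567
  hemisphere W, so the sign is −
Point 3:
  Latitude: split at 2 digits → 00° and 21.544′; 0 + 21.544/60 = 0.3590667
  S → negative
  Lon: degrees = first 3 digits = 19, minutes = 29.2332; 19 + 29.2332/60 = 19.4872200
  W → negative
Point 4:
  φ: degrees = first 2 digits = 1, minutes = 26.3583; 1 + 26.3583/60 = 1.4393050
  S → negative
  λ: split at 3 digits → 016° and 3.1517′; 16 + 3.1517/60 = 16.0525283
  hemisphere W, so the sign is −

1. -57.528638, 11.482360
2. 54.370583, -18.601157
3. -0.359067, -19.487220
4. -1.439305, -16.052528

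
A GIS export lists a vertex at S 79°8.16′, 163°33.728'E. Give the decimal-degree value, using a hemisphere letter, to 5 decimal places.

Lat: 8.16′ = 0.136000°; total 79.136000
Longitude: 163 + 33.728/60 = 163.562133

79.13600° S, 163.56213° E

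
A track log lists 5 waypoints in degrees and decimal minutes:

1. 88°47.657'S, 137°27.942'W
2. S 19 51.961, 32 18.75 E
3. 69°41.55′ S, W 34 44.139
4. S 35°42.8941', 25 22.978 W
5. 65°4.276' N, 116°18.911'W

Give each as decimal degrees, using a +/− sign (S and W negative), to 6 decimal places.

1. -88.794283, -137.465700
2. -19.866017, 32.312500
3. -69.692500, -34.735650
4. -35.714902, -25.382967
5. 65.071267, -116.315183

Point 1:
  Lat: 47.657′ = 0.794283°; total 88.7942833
  S ⇒ negate
  Longitude: 27.942′ = 0.465700°; total 137.4657000
  W ⇒ negate
Point 2:
  Latitude: 51.961′ = 0.866017°; total 19.8660167
  S ⇒ negate
  Longitude: 18.75′ = 0.312500°; total 32.3125000
  E → positive
Point 3:
  Latitude: 69 + 41.55/60 = 69.6925000
  hemisphere S, so the sign is −
  Longitude: 34 + 44.139/60 = 34.7356500
  W ⇒ negate
Point 4:
  Lat: 42.8941′ = 0.714902°; total 35.7149017
  S → negative
  Longitude: 25 + 22.978/60 = 25.3829667
  W ⇒ negate
Point 5:
  Latitude: 65 + 4.276/60 = 65.0712667
  N → positive
  λ: 116 + 18.911/60 = 116.3151833
  W → negative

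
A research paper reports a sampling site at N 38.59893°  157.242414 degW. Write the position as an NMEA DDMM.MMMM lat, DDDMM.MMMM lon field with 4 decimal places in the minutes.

φ: fractional part 0.598930 → 35.935800 minutes
Longitude: fractional part 0.242414 → 14.544840 minutes

3835.9358,N / 15714.5448,W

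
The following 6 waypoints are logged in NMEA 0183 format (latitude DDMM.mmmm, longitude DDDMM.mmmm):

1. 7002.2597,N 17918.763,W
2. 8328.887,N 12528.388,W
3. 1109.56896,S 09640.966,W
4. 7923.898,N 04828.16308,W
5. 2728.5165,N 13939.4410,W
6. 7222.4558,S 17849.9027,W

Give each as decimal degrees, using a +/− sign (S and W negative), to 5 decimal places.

Point 1:
  Latitude: degrees = first 2 digits = 70, minutes = 2.2597; 70 + 2.2597/60 = 70.037662
  N ⇒ keep positive
  Lon: split at 3 digits → 179° and 18.763′; 179 + 18.763/60 = 179.312717
  hemisphere W, so the sign is −
Point 2:
  φ: split at 2 digits → 83° and 28.887′; 83 + 28.887/60 = 83.481450
  N ⇒ keep positive
  λ: split at 3 digits → 125° and 28.388′; 125 + 28.388/60 = 125.473133
  W ⇒ negate
Point 3:
  φ: split at 2 digits → 11° and 9.56896′; 11 + 9.56896/60 = 11.159483
  S ⇒ negate
  λ: degrees = first 3 digits = 96, minutes = 40.966; 96 + 40.966/60 = 96.682767
  W → negative
Point 4:
  Latitude: split at 2 digits → 79° and 23.898′; 79 + 23.898/60 = 79.398300
  N → positive
  λ: degrees = first 3 digits = 48, minutes = 28.16308; 48 + 28.16308/60 = 48.469385
  hemisphere W, so the sign is −
Point 5:
  φ: degrees = first 2 digits = 27, minutes = 28.5165; 27 + 28.5165/60 = 27.475275
  N → positive
  Longitude: split at 3 digits → 139° and 39.441′; 139 + 39.441/60 = 139.657350
  hemisphere W, so the sign is −
Point 6:
  φ: degrees = first 2 digits = 72, minutes = 22.4558; 72 + 22.4558/60 = 72.374263
  S ⇒ negate
  λ: degrees = first 3 digits = 178, minutes = 49.9027; 178 + 49.9027/60 = 178.831712
  W → negative

1. 70.03766, -179.31272
2. 83.48145, -125.47313
3. -11.15948, -96.68277
4. 79.39830, -48.46938
5. 27.47528, -139.65735
6. -72.37426, -178.83171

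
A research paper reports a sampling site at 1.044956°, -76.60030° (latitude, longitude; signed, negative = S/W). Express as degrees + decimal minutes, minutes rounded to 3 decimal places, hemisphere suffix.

Lat: minutes = (1.044956 − 1) × 60 = 2.69736
Longitude is negative → W; |value| = 76.600300
Longitude: 76° + 0.600300 × 60 = 76° 36.01800′

1° 2.697′ N, 76° 36.018′ W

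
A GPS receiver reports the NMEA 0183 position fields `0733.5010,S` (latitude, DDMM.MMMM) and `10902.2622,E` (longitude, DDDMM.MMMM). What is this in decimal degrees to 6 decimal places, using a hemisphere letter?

Lat: split at 2 digits → 07° and 33.501′; 7 + 33.501/60 = 7.5583500
λ: split at 3 digits → 109° and 2.2622′; 109 + 2.2622/60 = 109.0377033

7.558350° S, 109.037703° E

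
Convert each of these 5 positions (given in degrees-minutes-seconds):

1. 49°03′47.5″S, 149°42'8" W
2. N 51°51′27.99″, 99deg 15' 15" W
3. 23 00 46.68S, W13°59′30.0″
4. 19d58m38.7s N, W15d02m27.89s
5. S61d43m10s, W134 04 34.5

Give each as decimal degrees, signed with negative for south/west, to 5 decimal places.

1. -49.06319, -149.70222
2. 51.85778, -99.25417
3. -23.01297, -13.99167
4. 19.97742, -15.04108
5. -61.71944, -134.07625

Point 1:
  Latitude: 49° + 3/60 + 47.5/3600 = 49 + 0.050000 + 0.013194 = 49.063194
  hemisphere S, so the sign is −
  λ: 149 + 42/60 + 8/3600 = 149.702222
  W → negative
Point 2:
  Latitude: 51′ + 27.99″ = 51.46650′; 51 + 51.46650/60 = 51.857775
  N ⇒ keep positive
  Lon: 99° + 15/60 + 15/3600 = 99 + 0.250000 + 0.004167 = 99.254167
  W → negative
Point 3:
  Latitude: 23° + 0/60 + 46.68/3600 = 23 + 0.000000 + 0.012967 = 23.012967
  S → negative
  Lon: 13° + 59/60 + 30/3600 = 13 + 0.983333 + 0.008333 = 13.991667
  W → negative
Point 4:
  Lat: 19° + 58/60 + 38.7/3600 = 19 + 0.966667 + 0.010750 = 19.977417
  N → positive
  Longitude: 15° + 2/60 + 27.89/3600 = 15 + 0.033333 + 0.007747 = 15.041081
  W → negative
Point 5:
  φ: 43′ + 10″ = 43.16667′; 61 + 43.16667/60 = 61.719444
  S → negative
  λ: 134 + 4/60 + 34.5/3600 = 134.076250
  W ⇒ negate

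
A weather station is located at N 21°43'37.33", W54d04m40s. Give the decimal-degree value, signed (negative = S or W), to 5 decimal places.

21.72704, -54.07778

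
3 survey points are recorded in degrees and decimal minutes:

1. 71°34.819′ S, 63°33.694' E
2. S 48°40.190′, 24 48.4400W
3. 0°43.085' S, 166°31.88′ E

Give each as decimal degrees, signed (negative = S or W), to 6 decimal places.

Point 1:
  φ: 71 + 34.819/60 = 71.5803167
  S ⇒ negate
  Lon: 63 + 33.694/60 = 63.5615667
  E → positive
Point 2:
  Latitude: 48 + 40.19/60 = 48.6698333
  S ⇒ negate
  λ: 48.44′ = 0.807333°; total 24.8073333
  W → negative
Point 3:
  Lat: 0 + 43.085/60 = 0.7180833
  S → negative
  Lon: 31.88′ = 0.531333°; total 166.5313333
  E ⇒ keep positive

1. -71.580317, 63.561567
2. -48.669833, -24.807333
3. -0.718083, 166.531333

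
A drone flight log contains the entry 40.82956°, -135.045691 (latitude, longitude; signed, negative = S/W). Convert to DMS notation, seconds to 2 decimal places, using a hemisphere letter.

40°49′46.42″ N, 135°02′44.49″ W

Latitude: 0.829560 × 60 = 49.77360′ → 49′, remainder × 60 = 46.4160″
Longitude is negative → W; |value| = 135.045691
Longitude: whole degrees 135; 2.74146′ → 2′ and 44.4876″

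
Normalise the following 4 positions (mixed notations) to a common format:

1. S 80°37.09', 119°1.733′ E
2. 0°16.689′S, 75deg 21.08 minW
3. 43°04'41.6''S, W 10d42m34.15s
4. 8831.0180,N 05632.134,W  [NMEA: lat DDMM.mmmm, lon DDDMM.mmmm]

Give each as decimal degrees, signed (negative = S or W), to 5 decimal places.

Point 1:
  Latitude: 37.09′ = 0.618167°; total 80.618167
  S → negative
  Lon: 119 + 1.733/60 = 119.028883
  E ⇒ keep positive
Point 2:
  φ: 16.689′ = 0.278150°; total 0.278150
  hemisphere S, so the sign is −
  Longitude: 21.08′ = 0.351333°; total 75.351333
  hemisphere W, so the sign is −
Point 3:
  Latitude: 4′ + 41.6″ = 4.69333′; 43 + 4.69333/60 = 43.078222
  S ⇒ negate
  λ: 10° + 42/60 + 34.15/3600 = 10 + 0.700000 + 0.009486 = 10.709486
  W → negative
Point 4:
  Lat: degrees = first 2 digits = 88, minutes = 31.018; 88 + 31.018/60 = 88.516967
  N → positive
  λ: split at 3 digits → 056° and 32.134′; 56 + 32.134/60 = 56.535567
  hemisphere W, so the sign is −

1. -80.61817, 119.02888
2. -0.27815, -75.35133
3. -43.07822, -10.70949
4. 88.51697, -56.53557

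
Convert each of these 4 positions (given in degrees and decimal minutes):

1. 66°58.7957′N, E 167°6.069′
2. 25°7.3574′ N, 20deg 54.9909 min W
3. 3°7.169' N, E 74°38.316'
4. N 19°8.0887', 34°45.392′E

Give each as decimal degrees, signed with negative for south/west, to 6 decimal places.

Point 1:
  Latitude: 58.7957′ = 0.979928°; total 66.9799283
  N ⇒ keep positive
  λ: 6.069′ = 0.101150°; total 167.1011500
  E → positive
Point 2:
  φ: 7.3574′ = 0.122623°; total 25.1226233
  N → positive
  Longitude: 54.9909′ = 0.916515°; total 20.9165150
  hemisphere W, so the sign is −
Point 3:
  Lat: 3 + 7.169/60 = 3.1194833
  N → positive
  λ: 74 + 38.316/60 = 74.6386000
  E → positive
Point 4:
  Lat: 8.0887′ = 0.134812°; total 19.1348117
  N → positive
  Lon: 34 + 45.392/60 = 34.7565333
  E ⇒ keep positive

1. 66.979928, 167.101150
2. 25.122623, -20.916515
3. 3.119483, 74.638600
4. 19.134812, 34.756533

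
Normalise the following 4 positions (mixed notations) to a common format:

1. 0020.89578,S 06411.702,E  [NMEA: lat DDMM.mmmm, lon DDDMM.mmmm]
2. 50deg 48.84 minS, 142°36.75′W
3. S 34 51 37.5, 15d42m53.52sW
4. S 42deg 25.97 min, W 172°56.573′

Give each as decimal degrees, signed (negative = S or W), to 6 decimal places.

1. -0.348263, 64.195033
2. -50.814000, -142.612500
3. -34.860417, -15.714867
4. -42.432833, -172.942883

Point 1:
  Lat: split at 2 digits → 00° and 20.89578′; 0 + 20.89578/60 = 0.3482630
  S ⇒ negate
  λ: degrees = first 3 digits = 64, minutes = 11.702; 64 + 11.702/60 = 64.1950333
  E → positive
Point 2:
  Latitude: 48.84′ = 0.814000°; total 50.8140000
  S → negative
  λ: 36.75′ = 0.612500°; total 142.6125000
  hemisphere W, so the sign is −
Point 3:
  φ: 34 + 51/60 + 37.5/3600 = 34.8604167
  S → negative
  Lon: 15 + 42/60 + 53.52/3600 = 15.7148667
  hemisphere W, so the sign is −
Point 4:
  Lat: 25.97′ = 0.432833°; total 42.4328333
  S → negative
  Longitude: 172 + 56.573/60 = 172.9428833
  W → negative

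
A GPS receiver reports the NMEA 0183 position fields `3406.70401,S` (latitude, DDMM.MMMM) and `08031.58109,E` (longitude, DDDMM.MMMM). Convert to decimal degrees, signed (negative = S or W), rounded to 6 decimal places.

-34.111734, 80.526352

φ: split at 2 digits → 34° and 6.70401′; 34 + 6.70401/60 = 34.1117335
hemisphere S, so the sign is −
Longitude: split at 3 digits → 080° and 31.58109′; 80 + 31.58109/60 = 80.5263515
E ⇒ keep positive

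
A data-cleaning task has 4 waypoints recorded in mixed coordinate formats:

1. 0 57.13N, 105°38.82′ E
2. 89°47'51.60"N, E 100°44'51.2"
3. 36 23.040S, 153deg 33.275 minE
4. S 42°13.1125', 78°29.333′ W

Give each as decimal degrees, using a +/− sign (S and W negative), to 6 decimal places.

1. 0.952167, 105.647000
2. 89.797667, 100.747556
3. -36.384000, 153.554583
4. -42.218542, -78.488883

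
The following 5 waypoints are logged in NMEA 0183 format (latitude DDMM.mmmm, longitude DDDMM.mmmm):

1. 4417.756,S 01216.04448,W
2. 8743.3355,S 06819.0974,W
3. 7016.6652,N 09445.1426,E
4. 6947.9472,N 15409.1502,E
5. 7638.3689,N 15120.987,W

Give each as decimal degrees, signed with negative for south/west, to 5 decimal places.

Point 1:
  Lat: split at 2 digits → 44° and 17.756′; 44 + 17.756/60 = 44.295933
  S ⇒ negate
  Longitude: degrees = first 3 digits = 12, minutes = 16.04448; 12 + 16.04448/60 = 12.267408
  W → negative
Point 2:
  Latitude: split at 2 digits → 87° and 43.3355′; 87 + 43.3355/60 = 87.722258
  S ⇒ negate
  Longitude: split at 3 digits → 068° and 19.0974′; 68 + 19.0974/60 = 68.318290
  W → negative
Point 3:
  φ: split at 2 digits → 70° and 16.6652′; 70 + 16.6652/60 = 70.277753
  N ⇒ keep positive
  Longitude: degrees = first 3 digits = 94, minutes = 45.1426; 94 + 45.1426/60 = 94.752377
  E → positive
Point 4:
  Latitude: degrees = first 2 digits = 69, minutes = 47.9472; 69 + 47.9472/60 = 69.799120
  N ⇒ keep positive
  λ: degrees = first 3 digits = 154, minutes = 9.1502; 154 + 9.1502/60 = 154.152503
  E ⇒ keep positive
Point 5:
  φ: degrees = first 2 digits = 76, minutes = 38.3689; 76 + 38.3689/60 = 76.639482
  N → positive
  Longitude: split at 3 digits → 151° and 20.987′; 151 + 20.987/60 = 151.349783
  hemisphere W, so the sign is −

1. -44.29593, -12.26741
2. -87.72226, -68.31829
3. 70.27775, 94.75238
4. 69.79912, 154.15250
5. 76.63948, -151.34978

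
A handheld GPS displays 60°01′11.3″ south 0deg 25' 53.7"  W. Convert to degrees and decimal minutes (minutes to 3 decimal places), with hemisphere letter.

Latitude: seconds/60 = 0.18833; minutes = 1 + 0.18833 = 1.18833
Longitude: seconds/60 = 0.89500; minutes = 25 + 0.89500 = 25.89500

60° 1.188′ S, 0° 25.895′ W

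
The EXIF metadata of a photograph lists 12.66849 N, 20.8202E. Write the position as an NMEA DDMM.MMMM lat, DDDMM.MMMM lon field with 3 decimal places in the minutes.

φ: fractional part 0.668490 → 40.10940 minutes
Lon: 20° + 0.820200 × 60 = 20° 49.21200′

1240.109,N / 02049.212,E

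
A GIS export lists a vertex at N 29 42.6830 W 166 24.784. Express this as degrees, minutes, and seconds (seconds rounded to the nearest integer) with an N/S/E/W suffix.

φ: 42.68300′ → 42′ and 0.68300 × 60 = 40.98″
Lon: 24.78400′ → 24′ and 0.78400 × 60 = 47.04″

29°42′41″ N, 166°24′47″ W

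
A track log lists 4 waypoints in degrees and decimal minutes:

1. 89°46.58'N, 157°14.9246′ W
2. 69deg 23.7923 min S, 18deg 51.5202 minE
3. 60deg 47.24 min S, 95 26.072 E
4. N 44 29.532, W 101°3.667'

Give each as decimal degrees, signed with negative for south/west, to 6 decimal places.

1. 89.776333, -157.248743
2. -69.396538, 18.858670
3. -60.787333, 95.434533
4. 44.492200, -101.061117

Point 1:
  Latitude: 46.58′ = 0.776333°; total 89.7763333
  N → positive
  λ: 157 + 14.9246/60 = 157.2487433
  W → negative
Point 2:
  Latitude: 23.7923′ = 0.396538°; total 69.3965383
  S → negative
  λ: 18 + 51.5202/60 = 18.8586700
  E ⇒ keep positive
Point 3:
  φ: 47.24′ = 0.787333°; total 60.7873333
  S → negative
  Lon: 26.072′ = 0.434533°; total 95.4345333
  E ⇒ keep positive
Point 4:
  φ: 44 + 29.532/60 = 44.4922000
  N ⇒ keep positive
  Lon: 101 + 3.667/60 = 101.0611167
  hemisphere W, so the sign is −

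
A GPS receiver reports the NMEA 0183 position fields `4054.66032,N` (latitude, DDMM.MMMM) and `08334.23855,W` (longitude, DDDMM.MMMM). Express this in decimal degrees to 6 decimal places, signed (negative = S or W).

φ: degrees = first 2 digits = 40, minutes = 54.66032; 40 + 54.66032/60 = 40.9110053
N → positive
λ: split at 3 digits → 083° and 34.23855′; 83 + 34.23855/60 = 83.5706425
W → negative

40.911005, -83.570643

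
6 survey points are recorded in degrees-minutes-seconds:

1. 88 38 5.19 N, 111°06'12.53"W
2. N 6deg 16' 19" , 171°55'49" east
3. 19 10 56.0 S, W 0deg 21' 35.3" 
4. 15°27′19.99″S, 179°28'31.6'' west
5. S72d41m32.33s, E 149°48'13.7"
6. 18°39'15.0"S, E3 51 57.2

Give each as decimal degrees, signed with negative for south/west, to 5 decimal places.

Point 1:
  φ: 88 + 38/60 + 5.19/3600 = 88.634775
  N ⇒ keep positive
  Longitude: 6′ + 12.53″ = 6.20883′; 111 + 6.20883/60 = 111.103481
  W → negative
Point 2:
  Lat: 16′ + 19″ = 16.31667′; 6 + 16.31667/60 = 6.271944
  N → positive
  Longitude: 171 + 55/60 + 49/3600 = 171.930278
  E ⇒ keep positive
Point 3:
  Latitude: 10′ + 56″ = 10.93333′; 19 + 10.93333/60 = 19.182222
  S ⇒ negate
  Lon: 0 + 21/60 + 35.3/3600 = 0.359806
  W ⇒ negate
Point 4:
  Latitude: 27′ + 19.99″ = 27.33317′; 15 + 27.33317/60 = 15.455553
  hemisphere S, so the sign is −
  Lon: 179° + 28/60 + 31.6/3600 = 179 + 0.466667 + 0.008778 = 179.475444
  W → negative
Point 5:
  Latitude: 41′ + 32.33″ = 41.53883′; 72 + 41.53883/60 = 72.692314
  S ⇒ negate
  λ: 149 + 48/60 + 13.7/3600 = 149.803806
  E ⇒ keep positive
Point 6:
  φ: 39′ + 15″ = 39.25000′; 18 + 39.25000/60 = 18.654167
  S → negative
  Lon: 3 + 51/60 + 57.2/3600 = 3.865889
  E ⇒ keep positive

1. 88.63478, -111.10348
2. 6.27194, 171.93028
3. -19.18222, -0.35981
4. -15.45555, -179.47544
5. -72.69231, 149.80381
6. -18.65417, 3.86589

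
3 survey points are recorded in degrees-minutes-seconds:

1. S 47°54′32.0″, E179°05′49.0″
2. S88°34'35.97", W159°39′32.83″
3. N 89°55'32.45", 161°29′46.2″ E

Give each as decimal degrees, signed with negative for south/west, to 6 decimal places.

1. -47.908889, 179.096944
2. -88.576658, -159.659119
3. 89.925681, 161.496167

Point 1:
  Lat: 47 + 54/60 + 32/3600 = 47.9088889
  S → negative
  Longitude: 179° + 5/60 + 49/3600 = 179 + 0.083333 + 0.013611 = 179.0969444
  E ⇒ keep positive
Point 2:
  Lat: 34′ + 35.97″ = 34.59950′; 88 + 34.59950/60 = 88.5766583
  S → negative
  Longitude: 159 + 39/60 + 32.83/3600 = 159.6591194
  W → negative
Point 3:
  φ: 89° + 55/60 + 32.45/3600 = 89 + 0.916667 + 0.009014 = 89.9256806
  N ⇒ keep positive
  Lon: 161° + 29/60 + 46.2/3600 = 161 + 0.483333 + 0.012833 = 161.4961667
  E → positive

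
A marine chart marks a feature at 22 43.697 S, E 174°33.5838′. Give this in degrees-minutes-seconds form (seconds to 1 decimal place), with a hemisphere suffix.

22°43′41.8″ S, 174°33′35.0″ E

Lat: fractional minutes 0.69700 × 60 = 41.820″
λ: fractional minutes 0.58380 × 60 = 35.028″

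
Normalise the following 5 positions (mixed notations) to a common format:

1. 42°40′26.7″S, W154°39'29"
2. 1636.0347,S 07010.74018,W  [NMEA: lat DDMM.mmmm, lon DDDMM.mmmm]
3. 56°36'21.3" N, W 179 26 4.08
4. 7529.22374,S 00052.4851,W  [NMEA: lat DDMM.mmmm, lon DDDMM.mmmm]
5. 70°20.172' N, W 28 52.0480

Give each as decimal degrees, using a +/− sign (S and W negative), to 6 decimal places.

1. -42.674083, -154.658056
2. -16.600578, -70.179003
3. 56.605917, -179.434467
4. -75.487062, -0.874752
5. 70.336200, -28.867467

Point 1:
  φ: 42° + 40/60 + 26.7/3600 = 42 + 0.666667 + 0.007417 = 42.6740833
  hemisphere S, so the sign is −
  Longitude: 154 + 39/60 + 29/3600 = 154.6580556
  W ⇒ negate
Point 2:
  φ: split at 2 digits → 16° and 36.0347′; 16 + 36.0347/60 = 16.6005783
  S → negative
  Longitude: split at 3 digits → 070° and 10.74018′; 70 + 10.74018/60 = 70.1790030
  W ⇒ negate
Point 3:
  Latitude: 36′ + 21.3″ = 36.35500′; 56 + 36.35500/60 = 56.6059167
  N ⇒ keep positive
  Lon: 179 + 26/60 + 4.08/3600 = 179.4344667
  W → negative
Point 4:
  Latitude: split at 2 digits → 75° and 29.22374′; 75 + 29.22374/60 = 75.4870623
  S → negative
  Longitude: degrees = first 3 digits = 0, minutes = 52.4851; 0 + 52.4851/60 = 0.8747517
  W → negative
Point 5:
  φ: 20.172′ = 0.336200°; total 70.3362000
  N ⇒ keep positive
  Longitude: 28 + 52.048/60 = 28.8674667
  W ⇒ negate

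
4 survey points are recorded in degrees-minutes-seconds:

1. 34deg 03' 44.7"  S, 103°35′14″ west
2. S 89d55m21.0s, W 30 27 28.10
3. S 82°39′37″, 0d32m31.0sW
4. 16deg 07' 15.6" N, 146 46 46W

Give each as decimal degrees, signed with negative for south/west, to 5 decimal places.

1. -34.06242, -103.58722
2. -89.92250, -30.45781
3. -82.66028, -0.54194
4. 16.12100, -146.77944

Point 1:
  φ: 34° + 3/60 + 44.7/3600 = 34 + 0.050000 + 0.012417 = 34.062417
  S ⇒ negate
  Lon: 103 + 35/60 + 14/3600 = 103.587222
  W → negative
Point 2:
  φ: 89° + 55/60 + 21/3600 = 89 + 0.916667 + 0.005833 = 89.922500
  hemisphere S, so the sign is −
  Lon: 30° + 27/60 + 28.1/3600 = 30 + 0.450000 + 0.007806 = 30.457806
  hemisphere W, so the sign is −
Point 3:
  Latitude: 82 + 39/60 + 37/3600 = 82.660278
  hemisphere S, so the sign is −
  Longitude: 0 + 32/60 + 31/3600 = 0.541944
  W → negative
Point 4:
  Latitude: 16° + 7/60 + 15.6/3600 = 16 + 0.116667 + 0.004333 = 16.121000
  N → positive
  Lon: 146 + 46/60 + 46/3600 = 146.779444
  hemisphere W, so the sign is −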